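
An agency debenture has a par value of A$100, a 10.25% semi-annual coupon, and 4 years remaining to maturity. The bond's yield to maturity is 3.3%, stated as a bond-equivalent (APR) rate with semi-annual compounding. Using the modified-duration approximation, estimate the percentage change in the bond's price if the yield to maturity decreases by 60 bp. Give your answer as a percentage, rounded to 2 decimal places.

Periodic yield y = 0.0165. Modified duration first:
  t   CF        PV=CF/(1+0.0165)^t    t·PV
  1        5.125         5.0418         5.0418
  2        5.125         4.9600         9.9199
  3        5.125         4.8795        14.6384
  4        5.125         4.8003        19.2010
  5        5.125         4.7223        23.6117
  6        5.125         4.6457        27.8741
  7        5.125         4.5703        31.9919
  8      105.125        92.2246       737.7971
  Σ                    125.8444       870.0759
P = 125.8444; D_Mac = 6.91390 half-year periods = 3.45695 yrs; D_mod = 3.45695/(1+0.0165) = 3.40084 yrs.
ΔP/P ≈ -D_mod · Δy = -3.40084 × (-0.006) = +0.020405 = +2.0405%.

+2.04%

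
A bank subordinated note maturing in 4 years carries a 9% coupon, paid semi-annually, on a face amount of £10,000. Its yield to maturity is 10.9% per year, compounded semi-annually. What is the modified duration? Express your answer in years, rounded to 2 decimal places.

Periodic yield y = 0.0545. First find Macaulay duration:
  t   CF        PV=CF/(1+0.0545)^t    t·PV
  1       450.00       426.7425       426.7425
  2       450.00       404.6871       809.3742
  3       450.00       383.7715     1,151.3146
  4       450.00       363.9370     1,455.7479
  5       450.00       345.1275     1,725.6376
  6       450.00       327.2902     1,963.7412
  7       450.00       310.3748     2,172.6235
  8    10,450.00     6,835.0802    54,680.6420
  Σ                  9,397.0109    64,385.8235
P = 9,397.0109; Macaulay duration = 64,385.8235 / 9,397.0109 = 6.85173 half-year periods = 3.42587 years.
Modified duration = D_Mac / (1 + y) = 3.42587 / 1.0545 = 3.24881 years.

3.25 years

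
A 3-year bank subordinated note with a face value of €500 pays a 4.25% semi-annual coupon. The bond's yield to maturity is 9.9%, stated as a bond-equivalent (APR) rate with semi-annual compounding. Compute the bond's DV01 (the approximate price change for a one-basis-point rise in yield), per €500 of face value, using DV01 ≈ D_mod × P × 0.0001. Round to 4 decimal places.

€0.1156

Periodic yield y = 0.0495.
  t   CF        PV=CF/(1+0.0495)^t    t·PV
  1       10.625        10.1239        10.1239
  2       10.625         9.6464        19.2927
  3       10.625         9.1914        27.5742
  4       10.625         8.7579        35.0315
  5       10.625         8.3448        41.7241
  6      510.625       382.1267     2,292.7604
  Σ                    428.1911     2,426.5068
P = 428.1911; D_Mac = 5.66688 half-year periods = 2.83344 yrs; D_mod = 2.69980 yrs.
DV01 ≈ 2.69980 × 428.1911 × 0.0001 = 0.115603.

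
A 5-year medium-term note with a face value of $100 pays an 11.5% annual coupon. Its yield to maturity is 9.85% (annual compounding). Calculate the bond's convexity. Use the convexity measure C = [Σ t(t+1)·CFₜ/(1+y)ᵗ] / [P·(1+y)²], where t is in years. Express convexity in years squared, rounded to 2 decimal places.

18.96

With y = 0.0985:
  t   CF        PV=CF/(1+0.0985)^t    t·PV        t(t+1)·PV
  1        11.50        10.4688        10.4688          20.9376
  2        11.50         9.5301        19.0602          57.1806
  3        11.50         8.6756        26.0267         104.1068
  4        11.50         7.8976        31.5906         157.9529
  5       111.50        69.7067       348.5335       2,091.2012
  Σ                    106.2788       435.6798       2,431.3791
P = 106.2788.
Convexity = Σ t(t+1)·PV / [P·(1+y)²] = 2,431.3791 / (106.2788 × 1.206702) = 18.95858.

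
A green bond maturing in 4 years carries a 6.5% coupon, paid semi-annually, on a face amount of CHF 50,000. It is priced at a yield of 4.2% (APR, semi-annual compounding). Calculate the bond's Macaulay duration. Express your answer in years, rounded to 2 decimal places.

Periodic yield y = 0.021. Discount each cash flow and weight by its period:
  t   CF        PV=CF/(1+0.021)^t    t·PV
  1     1,625.00     1,591.5769     1,591.5769
  2     1,625.00     1,558.8412     3,117.6824
  3     1,625.00     1,526.7789     4,580.3366
  4     1,625.00     1,495.3760     5,981.5039
  5     1,625.00     1,464.6190     7,323.0948
  6     1,625.00     1,434.4946     8,606.9675
  7     1,625.00     1,404.9898     9,834.9286
  8    51,625.00    43,717.3801   349,739.0411
  Σ                 54,194.0564   390,775.1318
Price P = Σ PV = 54,194.0564.
Macaulay duration = Σ(t·PV) / P = 390,775.1318 / 54,194.0564 = 7.21066 half-year periods.
In years: 7.21066 / 2 = 3.60533 years.

3.61 years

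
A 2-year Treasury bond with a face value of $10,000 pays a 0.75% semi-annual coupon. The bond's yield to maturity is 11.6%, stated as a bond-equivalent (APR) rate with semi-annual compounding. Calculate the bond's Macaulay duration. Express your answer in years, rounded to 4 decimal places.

Periodic yield y = 0.058. Discount each cash flow and weight by its period:
  t   CF        PV=CF/(1+0.058)^t    t·PV
  1        37.50        35.4442        35.4442
  2        37.50        33.5012        67.0023
  3        37.50        31.6646        94.9939
  4    10,037.50     8,010.9291    32,043.7164
  Σ                  8,111.5391    32,241.1568
Price P = Σ PV = 8,111.5391.
Macaulay duration = Σ(t·PV) / P = 32,241.1568 / 8,111.5391 = 3.97473 half-year periods.
In years: 3.97473 / 2 = 1.98736 years.

1.9874 years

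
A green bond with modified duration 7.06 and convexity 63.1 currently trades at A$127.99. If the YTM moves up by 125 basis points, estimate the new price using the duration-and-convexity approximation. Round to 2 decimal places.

Duration effect: -D_mod·Δy = -7.06 × (+0.0125) = -0.088250
Convexity effect: ½·C·(Δy)² = 0.5 × 63.1 × (0.0125)² = +0.0049296875
ΔP/P ≈ -0.088250 + 0.0049296875 = -0.0833203125
New price ≈ 127.99 × (1 - 0.0833203125) = 117.325833203125.

A$117.33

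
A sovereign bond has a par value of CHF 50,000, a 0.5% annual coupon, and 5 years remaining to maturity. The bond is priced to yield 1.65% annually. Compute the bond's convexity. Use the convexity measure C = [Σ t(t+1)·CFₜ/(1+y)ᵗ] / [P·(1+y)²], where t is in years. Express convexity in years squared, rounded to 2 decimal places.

28.64

With y = 0.0165:
  t   CF        PV=CF/(1+0.0165)^t    t·PV        t(t+1)·PV
  1       250.00       245.9420       245.9420         491.8839
  2       250.00       241.9498       483.8996       1,451.6987
  3       250.00       238.0224       714.0672       2,856.2690
  4       250.00       234.1588       936.6352       4,683.1759
  5    50,250.00    46,301.9361   231,509.6805   1,389,058.0828
  Σ                 47,262.0091   233,890.2244   1,398,541.1104
P = 47,262.0091.
Convexity = Σ t(t+1)·PV / [P·(1+y)²] = 1,398,541.1104 / (47,262.0091 × 1.033272) = 28.63837.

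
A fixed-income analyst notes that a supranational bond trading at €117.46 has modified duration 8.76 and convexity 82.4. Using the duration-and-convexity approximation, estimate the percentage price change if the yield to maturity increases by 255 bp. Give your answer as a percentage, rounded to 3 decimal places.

Duration effect: -D_mod·Δy = -8.76 × (+0.0255) = -0.223380
Convexity effect: ½·C·(Δy)² = 0.5 × 82.4 × (0.0255)² = +0.0267903
ΔP/P ≈ -0.223380 + 0.0267903 = -0.1965897
= -19.65897%.

-19.659%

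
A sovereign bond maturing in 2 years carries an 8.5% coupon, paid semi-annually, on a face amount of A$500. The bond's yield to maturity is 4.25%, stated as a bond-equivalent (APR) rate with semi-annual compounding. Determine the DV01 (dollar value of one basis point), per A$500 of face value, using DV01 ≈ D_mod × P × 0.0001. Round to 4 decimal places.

A$0.0998

Periodic yield y = 0.02125.
  t   CF        PV=CF/(1+0.02125)^t    t·PV
  1        21.25        20.8078        20.8078
  2        21.25        20.3749        40.7497
  3        21.25        19.9509        59.8527
  4       521.25       479.2011     1,916.8043
  Σ                    540.3347     2,038.2146
P = 540.3347; D_Mac = 3.77213 half-year periods = 1.88607 yrs; D_mod = 1.84682 yrs.
DV01 ≈ 1.84682 × 540.3347 × 0.0001 = 0.099790.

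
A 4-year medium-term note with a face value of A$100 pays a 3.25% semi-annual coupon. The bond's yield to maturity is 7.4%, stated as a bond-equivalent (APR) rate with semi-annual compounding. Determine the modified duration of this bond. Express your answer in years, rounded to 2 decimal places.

Periodic yield y = 0.037. First find Macaulay duration:
  t   CF        PV=CF/(1+0.037)^t    t·PV
  1        1.625         1.5670         1.5670
  2        1.625         1.5111         3.0222
  3        1.625         1.4572         4.3716
  4        1.625         1.4052         5.6208
  5        1.625         1.3551         6.7753
  6        1.625         1.3067         7.8403
  7        1.625         1.2601         8.8206
  8      101.625        75.9925       607.9397
  Σ                     85.8549       645.9576
P = 85.8549; Macaulay duration = 645.9576 / 85.8549 = 7.52383 half-year periods = 3.76192 years.
Modified duration = D_Mac / (1 + y) = 3.76192 / 1.037 = 3.62769 years.

3.63 years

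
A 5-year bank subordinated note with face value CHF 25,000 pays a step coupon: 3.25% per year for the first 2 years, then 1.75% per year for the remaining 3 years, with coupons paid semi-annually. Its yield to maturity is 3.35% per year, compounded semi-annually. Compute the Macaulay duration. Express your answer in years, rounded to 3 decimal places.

4.693 years

Periodic yield y = 0.01675. Discount each cash flow and weight by its period:
  t   CF        PV=CF/(1+0.01675)^t    t·PV
  1       406.25       399.5574       399.5574
  2       406.25       392.9751       785.9502
  3       406.25       386.5012     1,159.5036
  4       406.25       380.1339     1,520.5358
  5       218.75       201.3155     1,006.5774
  6       218.75       197.9990     1,187.9939
  7       218.75       194.7371     1,363.1600
  8       218.75       191.5290     1,532.2323
  9       218.75       188.3738     1,695.3639
  10   25,218.75    21,359.0408   213,590.4081
  Σ                 23,892.1628   224,241.2826
Price P = Σ PV = 23,892.1628.
Macaulay duration = Σ(t·PV) / P = 224,241.2826 / 23,892.1628 = 9.38556 half-year periods.
In years: 9.38556 / 2 = 4.69278 years.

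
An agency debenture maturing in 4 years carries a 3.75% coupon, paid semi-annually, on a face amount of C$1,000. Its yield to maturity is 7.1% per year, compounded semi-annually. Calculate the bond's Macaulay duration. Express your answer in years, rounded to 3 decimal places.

3.732 years

Periodic yield y = 0.0355. Discount each cash flow and weight by its period:
  t   CF        PV=CF/(1+0.0355)^t    t·PV
  1        18.75        18.1072        18.1072
  2        18.75        17.4864        34.9729
  3        18.75        16.8869        50.6608
  4        18.75        16.3080        65.2320
  5        18.75        15.7489        78.7446
  6        18.75        15.2090        91.2540
  7        18.75        14.6876       102.8131
  8     1,018.75       770.6671     6,165.3365
  Σ                    885.1011     6,607.1211
Price P = Σ PV = 885.1011.
Macaulay duration = Σ(t·PV) / P = 6,607.1211 / 885.1011 = 7.46482 half-year periods.
In years: 7.46482 / 2 = 3.73241 years.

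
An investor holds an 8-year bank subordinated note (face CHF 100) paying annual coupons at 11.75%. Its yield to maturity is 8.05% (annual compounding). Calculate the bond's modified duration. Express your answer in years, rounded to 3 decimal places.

5.395 years

Periodic yield y = 0.0805. First find Macaulay duration:
  t   CF        PV=CF/(1+0.0805)^t    t·PV
  1        11.75        10.8746        10.8746
  2        11.75        10.0644        20.1288
  3        11.75         9.3146        27.9438
  4        11.75         8.6206        34.4825
  5        11.75         7.9784        39.8918
  6        11.75         7.3840        44.3038
  7        11.75         6.8338        47.8368
  8       111.75        60.1519       481.2152
  Σ                    121.2223       706.6773
P = 121.2223; Macaulay duration = 706.6773 / 121.2223 = 5.82960 years.
Modified duration = D_Mac / (1 + y) = 5.82960 / 1.0805 = 5.39528 years.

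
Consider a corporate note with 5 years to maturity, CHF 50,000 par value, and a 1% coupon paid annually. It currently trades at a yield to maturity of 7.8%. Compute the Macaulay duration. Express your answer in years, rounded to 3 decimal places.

Periodic yield y = 0.078. Discount each cash flow and weight by its year:
  t   CF        PV=CF/(1+0.078)^t    t·PV
  1       500.00       463.8219       463.8219
  2       500.00       430.2615       860.5230
  3       500.00       399.1294     1,197.3882
  4       500.00       370.2499     1,480.9996
  5    50,500.00    34,689.4628   173,447.3138
  Σ                 36,352.9255   177,450.0465
Price P = Σ PV = 36,352.9255.
Macaulay duration = Σ(t·PV) / P = 177,450.0465 / 36,352.9255 = 4.88131 years.

4.881 years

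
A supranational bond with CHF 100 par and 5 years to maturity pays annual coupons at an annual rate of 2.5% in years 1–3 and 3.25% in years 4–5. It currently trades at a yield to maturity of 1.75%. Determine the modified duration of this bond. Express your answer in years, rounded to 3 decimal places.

4.681 years

Periodic yield y = 0.0175. First find Macaulay duration:
  t   CF        PV=CF/(1+0.0175)^t    t·PV
  1         2.50         2.4570         2.4570
  2         2.50         2.4147         4.8295
  3         2.50         2.3732         7.1196
  4         3.25         3.0321        12.1285
  5       103.25        94.6712       473.3561
  Σ                    104.9483       499.8907
P = 104.9483; Macaulay duration = 499.8907 / 104.9483 = 4.76321 years.
Modified duration = D_Mac / (1 + y) = 4.76321 / 1.0175 = 4.68129 years.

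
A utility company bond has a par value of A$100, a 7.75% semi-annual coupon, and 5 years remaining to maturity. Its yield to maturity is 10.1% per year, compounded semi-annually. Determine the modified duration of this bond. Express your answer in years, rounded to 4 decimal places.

3.9935 years

Periodic yield y = 0.0505. First find Macaulay duration:
  t   CF        PV=CF/(1+0.0505)^t    t·PV
  1        3.875         3.6887         3.6887
  2        3.875         3.5114         7.0228
  3        3.875         3.3426        10.0278
  4        3.875         3.1819        12.7276
  5        3.875         3.0289        15.1447
  6        3.875         2.8833        17.3000
  7        3.875         2.7447        19.2131
  8        3.875         2.6128        20.9023
  9        3.875         2.4872        22.3846
  10     103.875        63.4674       634.6737
  Σ                     90.9490       763.0853
P = 90.9490; Macaulay duration = 763.0853 / 90.9490 = 8.39026 half-year periods = 4.19513 years.
Modified duration = D_Mac / (1 + y) = 4.19513 / 1.0505 = 3.99346 years.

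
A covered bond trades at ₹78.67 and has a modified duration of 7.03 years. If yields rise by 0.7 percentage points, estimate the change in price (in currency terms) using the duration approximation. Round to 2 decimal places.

-₹3.87

Duration approximation: ΔP/P ≈ -D_mod · Δy = -7.03 × (+0.007) = -0.049210.
ΔP ≈ 78.67 × (-0.049210) = -3.8713507.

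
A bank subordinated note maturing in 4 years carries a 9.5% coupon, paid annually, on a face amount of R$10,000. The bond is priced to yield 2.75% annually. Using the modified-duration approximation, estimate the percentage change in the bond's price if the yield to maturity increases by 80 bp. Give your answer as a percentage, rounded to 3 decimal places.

-2.776%

Periodic yield y = 0.0275. Modified duration first:
  t   CF        PV=CF/(1+0.0275)^t    t·PV
  1       950.00       924.5742       924.5742
  2       950.00       899.8289     1,799.6578
  3       950.00       875.7459     2,627.2377
  4    10,950.00     9,823.9648    39,295.8591
  Σ                 12,524.1138    44,647.3289
P = 12,524.1138; D_Mac = 3.56491 yrs; D_mod = 3.56491/(1+0.0275) = 3.46950 yrs.
ΔP/P ≈ -D_mod · Δy = -3.46950 × (+0.008) = -0.027756 = -2.7756%.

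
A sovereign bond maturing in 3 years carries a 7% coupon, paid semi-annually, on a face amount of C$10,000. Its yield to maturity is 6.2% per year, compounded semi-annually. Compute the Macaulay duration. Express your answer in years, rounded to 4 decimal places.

Periodic yield y = 0.031. Discount each cash flow and weight by its period:
  t   CF        PV=CF/(1+0.031)^t    t·PV
  1       350.00       339.4762       339.4762
  2       350.00       329.2689       658.5378
  3       350.00       319.3685       958.1054
  4       350.00       309.7657     1,239.0630
  5       350.00       300.4517     1,502.2587
  6    10,350.00     8,617.6402    51,705.8413
  Σ                 10,215.9713    56,403.2824
Price P = Σ PV = 10,215.9713.
Macaulay duration = Σ(t·PV) / P = 56,403.2824 / 10,215.9713 = 5.52109 half-year periods.
In years: 5.52109 / 2 = 2.76054 years.

2.7605 years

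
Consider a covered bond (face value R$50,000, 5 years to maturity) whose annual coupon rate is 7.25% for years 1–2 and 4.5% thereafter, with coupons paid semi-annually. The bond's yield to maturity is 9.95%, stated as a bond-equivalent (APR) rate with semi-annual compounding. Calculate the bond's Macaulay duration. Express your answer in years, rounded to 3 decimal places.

4.272 years

Periodic yield y = 0.04975. Discount each cash flow and weight by its period:
  t   CF        PV=CF/(1+0.04975)^t    t·PV
  1     1,812.50     1,726.6016     1,726.6016
  2     1,812.50     1,644.7741     3,289.5481
  3     1,812.50     1,566.8245     4,700.4736
  4     1,812.50     1,492.5692     5,970.2769
  5     1,125.00       882.5171     4,412.5853
  6     1,125.00       840.6926     5,044.1556
  7     1,125.00       800.8503     5,605.9521
  8     1,125.00       762.8962     6,103.1697
  9     1,125.00       726.7409     6,540.6677
  10   51,125.00    31,461.1424   314,611.4236
  Σ                 41,905.6088   358,004.8540
Price P = Σ PV = 41,905.6088.
Macaulay duration = Σ(t·PV) / P = 358,004.8540 / 41,905.6088 = 8.54313 half-year periods.
In years: 8.54313 / 2 = 4.27156 years.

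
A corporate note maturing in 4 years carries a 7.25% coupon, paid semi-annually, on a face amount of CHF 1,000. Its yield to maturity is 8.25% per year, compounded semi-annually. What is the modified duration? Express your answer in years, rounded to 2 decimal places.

3.39 years

Periodic yield y = 0.04125. First find Macaulay duration:
  t   CF        PV=CF/(1+0.04125)^t    t·PV
  1        36.25        34.8139        34.8139
  2        36.25        33.4347        66.8695
  3        36.25        32.1102        96.3306
  4        36.25        30.8381       123.3525
  5        36.25        29.6164       148.0822
  6        36.25        28.4432       170.6590
  7        36.25        27.3164       191.2146
  8     1,036.25       749.9364     5,999.4911
  Σ                    966.5094     6,830.8134
P = 966.5094; Macaulay duration = 6,830.8134 / 966.5094 = 7.06751 half-year periods = 3.53375 years.
Modified duration = D_Mac / (1 + y) = 3.53375 / 1.04125 = 3.39376 years.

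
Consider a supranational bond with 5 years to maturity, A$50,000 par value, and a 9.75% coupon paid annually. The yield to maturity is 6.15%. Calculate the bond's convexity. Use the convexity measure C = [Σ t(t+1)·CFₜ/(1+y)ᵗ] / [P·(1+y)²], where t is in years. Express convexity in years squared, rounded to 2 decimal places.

21.32

With y = 0.0615:
  t   CF        PV=CF/(1+0.0615)^t    t·PV        t(t+1)·PV
  1     4,875.00     4,592.5577     4,592.5577       9,185.1154
  2     4,875.00     4,326.4792     8,652.9585      25,958.8754
  3     4,875.00     4,075.8165    12,227.4495      48,909.7982
  4     4,875.00     3,839.6764    15,358.7057      76,793.5283
  5    54,875.00    40,716.8846   203,584.4228   1,221,506.5369
  Σ                 57,551.4144   244,416.0942   1,382,353.8542
P = 57,551.4144.
Convexity = Σ t(t+1)·PV / [P·(1+y)²] = 1,382,353.8542 / (57,551.4144 × 1.126782) = 21.31686.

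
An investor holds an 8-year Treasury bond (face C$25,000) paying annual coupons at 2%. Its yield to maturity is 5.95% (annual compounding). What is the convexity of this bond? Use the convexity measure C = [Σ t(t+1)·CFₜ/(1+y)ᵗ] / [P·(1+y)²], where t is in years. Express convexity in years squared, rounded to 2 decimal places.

With y = 0.0595:
  t   CF        PV=CF/(1+0.0595)^t    t·PV        t(t+1)·PV
  1       500.00       471.9207       471.9207         943.8414
  2       500.00       445.4183       890.8367       2,672.5100
  3       500.00       420.4043     1,261.2128       5,044.8513
  4       500.00       396.7950     1,587.1799       7,935.8994
  5       500.00       374.5115     1,872.5577      11,235.3461
  6       500.00       353.4795     2,120.8770      14,846.1392
  7       500.00       333.6286     2,335.4002      18,683.2018
  8    25,500.00    16,059.5175   128,476.1397   1,156,285.2575
  Σ                 18,855.6754   139,016.1247   1,217,647.0467
P = 18,855.6754.
Convexity = Σ t(t+1)·PV / [P·(1+y)²] = 1,217,647.0467 / (18,855.6754 × 1.122540) = 57.52775.

57.53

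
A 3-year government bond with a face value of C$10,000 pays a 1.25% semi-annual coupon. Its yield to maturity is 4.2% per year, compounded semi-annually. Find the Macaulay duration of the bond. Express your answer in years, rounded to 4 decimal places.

Periodic yield y = 0.021. Discount each cash flow and weight by its period:
  t   CF        PV=CF/(1+0.021)^t    t·PV
  1        62.50        61.2145        61.2145
  2        62.50        59.9554       119.9109
  3        62.50        58.7223       176.1668
  4        62.50        57.5145       230.0578
  5        62.50        56.3315       281.6575
  6    10,062.50     8,882.8318    53,296.9911
  Σ                  9,176.5700    54,165.9986
Price P = Σ PV = 9,176.5700.
Macaulay duration = Σ(t·PV) / P = 54,165.9986 / 9,176.5700 = 5.90264 half-year periods.
In years: 5.90264 / 2 = 2.95132 years.

2.9513 years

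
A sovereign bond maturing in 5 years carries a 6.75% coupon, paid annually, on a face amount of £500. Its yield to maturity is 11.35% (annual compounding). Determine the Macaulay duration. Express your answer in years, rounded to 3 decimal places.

4.342 years

Periodic yield y = 0.1135. Discount each cash flow and weight by its year:
  t   CF        PV=CF/(1+0.1135)^t    t·PV
  1        33.75        30.3098        30.3098
  2        33.75        27.2203        54.4407
  3        33.75        24.4457        73.3372
  4        33.75        21.9540        87.8158
  5       533.75       311.8077     1,559.0383
  Σ                    415.7375     1,804.9418
Price P = Σ PV = 415.7375.
Macaulay duration = Σ(t·PV) / P = 1,804.9418 / 415.7375 = 4.34154 years.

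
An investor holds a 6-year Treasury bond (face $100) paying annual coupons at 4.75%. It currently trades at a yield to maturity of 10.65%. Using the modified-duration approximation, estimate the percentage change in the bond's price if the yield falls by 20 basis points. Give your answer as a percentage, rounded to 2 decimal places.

Periodic yield y = 0.1065. Modified duration first:
  t   CF        PV=CF/(1+0.1065)^t    t·PV
  1         4.75         4.2928         4.2928
  2         4.75         3.8796         7.7593
  3         4.75         3.5062        10.5187
  4         4.75         3.1687        12.6750
  5         4.75         2.8638        14.3188
  6       104.75        57.0749       342.4497
  Σ                     74.7861       392.0142
P = 74.7861; D_Mac = 5.24180 yrs; D_mod = 5.24180/(1+0.1065) = 4.73728 yrs.
ΔP/P ≈ -D_mod · Δy = -4.73728 × (-0.002) = +0.009475 = +0.9475%.

+0.95%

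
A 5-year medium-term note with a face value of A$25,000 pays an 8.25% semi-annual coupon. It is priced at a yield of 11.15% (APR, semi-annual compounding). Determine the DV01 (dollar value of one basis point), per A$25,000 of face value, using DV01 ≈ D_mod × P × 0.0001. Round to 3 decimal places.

A$8.736

Periodic yield y = 0.05575.
  t   CF        PV=CF/(1+0.05575)^t    t·PV
  1     1,031.25       976.7937       976.7937
  2     1,031.25       925.2131     1,850.4262
  3     1,031.25       876.3563     2,629.0688
  4     1,031.25       830.0793     3,320.3173
  5     1,031.25       786.2461     3,931.2306
  6     1,031.25       744.7276     4,468.3653
  7     1,031.25       705.4014     4,937.8100
  8     1,031.25       668.1520     5,345.2156
  9     1,031.25       632.8695     5,695.8253
  10   26,031.25    15,131.5746   151,315.7456
  Σ                 22,277.4135   184,470.7984
P = 22,277.4135; D_Mac = 8.28062 half-year periods = 4.14031 yrs; D_mod = 3.92168 yrs.
DV01 ≈ 3.92168 × 22,277.4135 × 0.0001 = 8.736481.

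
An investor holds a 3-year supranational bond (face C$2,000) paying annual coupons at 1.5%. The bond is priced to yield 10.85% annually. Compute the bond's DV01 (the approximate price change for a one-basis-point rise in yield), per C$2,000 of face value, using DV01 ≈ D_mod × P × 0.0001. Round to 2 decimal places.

Periodic yield y = 0.1085.
  t   CF        PV=CF/(1+0.1085)^t    t·PV
  1        30.00        27.0636        27.0636
  2        30.00        24.4146        48.8292
  3     2,030.00     1,490.3523     4,471.0569
  Σ                  1,541.8305     4,546.9498
P = 1,541.8305; D_Mac = 2.94906 yrs; D_mod = 2.66041 yrs.
DV01 ≈ 2.66041 × 1,541.8305 × 0.0001 = 0.410189.

C$0.41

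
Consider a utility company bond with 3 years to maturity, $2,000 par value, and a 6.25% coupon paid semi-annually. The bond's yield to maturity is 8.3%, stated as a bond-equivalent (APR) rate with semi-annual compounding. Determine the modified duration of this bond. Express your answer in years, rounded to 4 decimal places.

2.6640 years

Periodic yield y = 0.0415. First find Macaulay duration:
  t   CF        PV=CF/(1+0.0415)^t    t·PV
  1        62.50        60.0096        60.0096
  2        62.50        57.6184       115.2369
  3        62.50        55.3226       165.9677
  4        62.50        53.1181       212.4726
  5        62.50        51.0016       255.0079
  6     2,062.50     1,615.9887     9,695.9320
  Σ                  1,893.0590    10,504.6266
P = 1,893.0590; Macaulay duration = 10,504.6266 / 1,893.0590 = 5.54902 half-year periods = 2.77451 years.
Modified duration = D_Mac / (1 + y) = 2.77451 / 1.0415 = 2.66396 years.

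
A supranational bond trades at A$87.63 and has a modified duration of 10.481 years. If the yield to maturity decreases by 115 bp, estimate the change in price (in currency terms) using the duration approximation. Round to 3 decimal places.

Duration approximation: ΔP/P ≈ -D_mod · Δy = -10.481 × (-0.0115) = +0.1205315.
ΔP ≈ 87.63 × (+0.1205315) = +10.562175345.

+A$10.562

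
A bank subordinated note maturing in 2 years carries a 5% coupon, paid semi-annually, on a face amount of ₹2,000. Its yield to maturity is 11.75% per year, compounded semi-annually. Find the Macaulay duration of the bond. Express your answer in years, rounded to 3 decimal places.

Periodic yield y = 0.05875. Discount each cash flow and weight by its period:
  t   CF        PV=CF/(1+0.05875)^t    t·PV
  1        50.00        47.2255        47.2255
  2        50.00        44.6050        89.2099
  3        50.00        42.1298       126.3895
  4     2,050.00     1,631.4740     6,525.8962
  Σ                  1,765.4343     6,788.7211
Price P = Σ PV = 1,765.4343.
Macaulay duration = Σ(t·PV) / P = 6,788.7211 / 1,765.4343 = 3.84535 half-year periods.
In years: 3.84535 / 2 = 1.92268 years.

1.923 years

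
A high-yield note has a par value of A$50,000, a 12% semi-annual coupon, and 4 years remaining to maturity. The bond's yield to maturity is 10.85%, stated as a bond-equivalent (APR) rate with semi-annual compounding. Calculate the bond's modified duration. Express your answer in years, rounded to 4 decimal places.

3.1354 years

Periodic yield y = 0.05425. First find Macaulay duration:
  t   CF        PV=CF/(1+0.05425)^t    t·PV
  1     3,000.00     2,845.6249     2,845.6249
  2     3,000.00     2,699.1936     5,398.3872
  3     3,000.00     2,560.2975     7,680.8924
  4     3,000.00     2,428.5487     9,714.1948
  5     3,000.00     2,303.5795    11,517.8975
  6     3,000.00     2,185.0410    13,110.2462
  7     3,000.00     2,072.6024    14,508.2165
  8    53,000.00    34,731.7761   277,854.2084
  Σ                 51,826.6636   342,629.6679
P = 51,826.6636; Macaulay duration = 342,629.6679 / 51,826.6636 = 6.61107 half-year periods = 3.30553 years.
Modified duration = D_Mac / (1 + y) = 3.30553 / 1.05425 = 3.13544 years.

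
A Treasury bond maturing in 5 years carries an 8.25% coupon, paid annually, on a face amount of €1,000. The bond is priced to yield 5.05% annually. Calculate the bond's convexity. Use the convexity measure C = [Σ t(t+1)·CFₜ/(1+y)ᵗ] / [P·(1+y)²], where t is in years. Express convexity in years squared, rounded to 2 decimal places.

With y = 0.0505:
  t   CF        PV=CF/(1+0.0505)^t    t·PV        t(t+1)·PV
  1        82.50        78.5340        78.5340         157.0681
  2        82.50        74.7587       149.5174         448.5523
  3        82.50        71.1649       213.4947         853.9787
  4        82.50        67.7438       270.9753       1,354.8765
  5     1,082.50       846.1505     4,230.7526      25,384.5153
  Σ                  1,138.3520     4,943.2740      28,198.9909
P = 1,138.3520.
Convexity = Σ t(t+1)·PV / [P·(1+y)²] = 28,198.9909 / (1,138.3520 × 1.103550) = 22.44734.

22.45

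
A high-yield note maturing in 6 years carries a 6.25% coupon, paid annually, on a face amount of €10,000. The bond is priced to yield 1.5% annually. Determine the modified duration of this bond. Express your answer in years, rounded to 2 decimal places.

Periodic yield y = 0.015. First find Macaulay duration:
  t   CF        PV=CF/(1+0.015)^t    t·PV
  1       625.00       615.7635       615.7635
  2       625.00       606.6636     1,213.3272
  3       625.00       597.6981     1,793.0944
  4       625.00       588.8651     2,355.4606
  5       625.00       580.1627     2,900.8135
  6    10,625.00     9,717.0108    58,302.0648
  Σ                 12,706.1639    67,180.5240
P = 12,706.1639; Macaulay duration = 67,180.5240 / 12,706.1639 = 5.28724 years.
Modified duration = D_Mac / (1 + y) = 5.28724 / 1.015 = 5.20910 years.

5.21 years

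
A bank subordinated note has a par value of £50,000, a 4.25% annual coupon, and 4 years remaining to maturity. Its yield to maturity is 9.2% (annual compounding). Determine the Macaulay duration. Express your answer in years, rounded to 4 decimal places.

Periodic yield y = 0.092. Discount each cash flow and weight by its year:
  t   CF        PV=CF/(1+0.092)^t    t·PV
  1     2,125.00     1,945.9707     1,945.9707
  2     2,125.00     1,782.0244     3,564.0489
  3     2,125.00     1,631.8905     4,895.6716
  4    52,125.00    36,656.8814   146,627.5256
  Σ                 42,016.7671   157,033.2168
Price P = Σ PV = 42,016.7671.
Macaulay duration = Σ(t·PV) / P = 157,033.2168 / 42,016.7671 = 3.73739 years.

3.7374 years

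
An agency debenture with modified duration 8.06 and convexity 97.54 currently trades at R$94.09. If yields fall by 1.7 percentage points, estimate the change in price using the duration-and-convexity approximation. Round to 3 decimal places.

+R$14.218

Duration effect: -D_mod·Δy = -8.06 × (-0.017) = +0.137020
Convexity effect: ½·C·(Δy)² = 0.5 × 97.54 × (-0.017)² = +0.01409453
ΔP/P ≈ +0.137020 + 0.01409453 = +0.15111453
ΔP ≈ 94.09 × (+0.15111453) = +14.2183661277.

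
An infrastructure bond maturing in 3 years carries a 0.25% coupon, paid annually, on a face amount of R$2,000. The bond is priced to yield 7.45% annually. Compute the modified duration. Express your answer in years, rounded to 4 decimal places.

Periodic yield y = 0.0745. First find Macaulay duration:
  t   CF        PV=CF/(1+0.0745)^t    t·PV
  1         5.00         4.6533         4.6533
  2         5.00         4.3307         8.6614
  3     2,005.00     1,616.2001     4,848.6002
  Σ                  1,625.1841     4,861.9149
P = 1,625.1841; Macaulay duration = 4,861.9149 / 1,625.1841 = 2.99161 years.
Modified duration = D_Mac / (1 + y) = 2.99161 / 1.0745 = 2.78419 years.

2.7842 years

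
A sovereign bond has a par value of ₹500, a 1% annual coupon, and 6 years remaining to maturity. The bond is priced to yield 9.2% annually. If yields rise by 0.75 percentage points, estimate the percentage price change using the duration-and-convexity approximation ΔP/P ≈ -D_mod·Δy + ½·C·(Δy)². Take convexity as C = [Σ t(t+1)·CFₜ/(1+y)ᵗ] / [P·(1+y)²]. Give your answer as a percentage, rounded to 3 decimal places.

-3.893%

With y = 0.092:
  t   CF        PV=CF/(1+0.092)^t    t·PV        t(t+1)·PV
  1         5.00         4.5788         4.5788           9.1575
  2         5.00         4.1930         8.3860          25.1580
  3         5.00         3.8397        11.5192          46.0769
  4         5.00         3.5162        14.0650          70.3250
  5         5.00         3.2200        16.1000          96.6002
  6       505.00       297.8212     1,786.9269      12,508.4886
  Σ                    317.1689     1,841.5760      12,755.8062
P = 317.1689; D_Mac = 5.80629 yrs; D_mod = 5.31712 yrs; C = 33.72656.
Duration effect: -5.31712 × (+0.0075) = -0.039878
Convexity effect: 0.5 × 33.72656 × (0.0075)² = +0.0009486
ΔP/P ≈ -0.039878 + 0.0009486 = -0.038930 = -3.8930%.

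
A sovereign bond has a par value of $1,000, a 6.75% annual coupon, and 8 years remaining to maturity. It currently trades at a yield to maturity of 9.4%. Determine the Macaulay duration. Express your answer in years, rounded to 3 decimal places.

6.293 years

Periodic yield y = 0.094. Discount each cash flow and weight by its year:
  t   CF        PV=CF/(1+0.094)^t    t·PV
  1        67.50        61.7002        61.7002
  2        67.50        56.3987       112.7974
  3        67.50        51.5527       154.6582
  4        67.50        47.1232       188.4927
  5        67.50        43.0742       215.3710
  6        67.50        39.3731       236.2387
  7        67.50        35.9901       251.9304
  8     1,067.50       520.2706     4,162.1650
  Σ                    855.4828     5,383.3536
Price P = Σ PV = 855.4828.
Macaulay duration = Σ(t·PV) / P = 5,383.3536 / 855.4828 = 6.29277 years.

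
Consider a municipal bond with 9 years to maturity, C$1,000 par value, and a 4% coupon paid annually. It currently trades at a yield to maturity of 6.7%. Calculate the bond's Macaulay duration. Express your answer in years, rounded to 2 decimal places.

Periodic yield y = 0.067. Discount each cash flow and weight by its year:
  t   CF        PV=CF/(1+0.067)^t    t·PV
  1        40.00        37.4883        37.4883
  2        40.00        35.1343        70.2686
  3        40.00        32.9281        98.7843
  4        40.00        30.8605       123.4418
  5        40.00        28.9226       144.6132
  6        40.00        27.1065       162.6390
  7        40.00        25.4044       177.8308
  8        40.00        23.8092       190.4735
  9     1,040.00       580.1677     5,221.5095
  Σ                    821.8216     6,227.0491
Price P = Σ PV = 821.8216.
Macaulay duration = Σ(t·PV) / P = 6,227.0491 / 821.8216 = 7.57713 years.

7.58 years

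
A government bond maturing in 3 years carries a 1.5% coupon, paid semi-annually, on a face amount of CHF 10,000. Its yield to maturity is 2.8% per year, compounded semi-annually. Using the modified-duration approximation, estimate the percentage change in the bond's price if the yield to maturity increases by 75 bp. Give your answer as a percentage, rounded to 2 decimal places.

Periodic yield y = 0.014. Modified duration first:
  t   CF        PV=CF/(1+0.014)^t    t·PV
  1        75.00        73.9645        73.9645
  2        75.00        72.9433       145.8866
  3        75.00        71.9362       215.8086
  4        75.00        70.9430       283.7719
  5        75.00        69.9635       349.8175
  6    10,075.00     9,268.6680    55,612.0078
  Σ                  9,628.4184    56,681.2569
P = 9,628.4184; D_Mac = 5.88687 half-year periods = 2.94344 yrs; D_mod = 2.94344/(1+0.014) = 2.90280 yrs.
ΔP/P ≈ -D_mod · Δy = -2.90280 × (+0.0075) = -0.021771 = -2.1771%.

-2.18%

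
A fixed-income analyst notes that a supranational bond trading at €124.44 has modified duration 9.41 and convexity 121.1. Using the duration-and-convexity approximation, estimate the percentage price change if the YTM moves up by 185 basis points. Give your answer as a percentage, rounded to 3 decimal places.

Duration effect: -D_mod·Δy = -9.41 × (+0.0185) = -0.174085
Convexity effect: ½·C·(Δy)² = 0.5 × 121.1 × (0.0185)² = +0.0207232375
ΔP/P ≈ -0.174085 + 0.0207232375 = -0.1533617625
= -15.33617625%.

-15.336%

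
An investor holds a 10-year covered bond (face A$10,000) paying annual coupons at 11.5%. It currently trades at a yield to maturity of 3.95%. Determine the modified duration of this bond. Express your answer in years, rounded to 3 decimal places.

6.934 years

Periodic yield y = 0.0395. First find Macaulay duration:
  t   CF        PV=CF/(1+0.0395)^t    t·PV
  1     1,150.00     1,106.3011     1,106.3011
  2     1,150.00     1,064.2627     2,128.5255
  3     1,150.00     1,023.8218     3,071.4653
  4     1,150.00       984.9175     3,939.6701
  5     1,150.00       947.4916     4,737.4580
  6     1,150.00       911.4878     5,468.9270
  7     1,150.00       876.8522     6,137.9652
  8     1,150.00       843.5326     6,748.2611
  9     1,150.00       811.4792     7,303.3129
  10   11,150.00     7,568.8506    75,688.5056
  Σ                 16,138.9972   116,330.3919
P = 16,138.9972; Macaulay duration = 116,330.3919 / 16,138.9972 = 7.20803 years.
Modified duration = D_Mac / (1 + y) = 7.20803 / 1.0395 = 6.93413 years.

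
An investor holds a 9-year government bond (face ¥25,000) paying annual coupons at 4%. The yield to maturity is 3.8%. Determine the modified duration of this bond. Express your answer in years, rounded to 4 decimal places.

Periodic yield y = 0.038. First find Macaulay duration:
  t   CF        PV=CF/(1+0.038)^t    t·PV
  1     1,000.00       963.3911       963.3911
  2     1,000.00       928.1225     1,856.2450
  3     1,000.00       894.1450     2,682.4349
  4     1,000.00       861.4113     3,445.6454
  5     1,000.00       829.8761     4,149.3803
  6     1,000.00       799.4952     4,796.9714
  7     1,000.00       770.2266     5,391.5864
  8     1,000.00       742.0295     5,936.2360
  9    26,000.00    18,586.4808   167,278.3268
  Σ                 25,375.1781   196,500.2172
P = 25,375.1781; Macaulay duration = 196,500.2172 / 25,375.1781 = 7.74380 years.
Modified duration = D_Mac / (1 + y) = 7.74380 / 1.038 = 7.46030 years.

7.4603 years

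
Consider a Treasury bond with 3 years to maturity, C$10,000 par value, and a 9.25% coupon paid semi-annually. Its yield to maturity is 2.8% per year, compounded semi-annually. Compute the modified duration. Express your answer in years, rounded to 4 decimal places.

Periodic yield y = 0.014. First find Macaulay duration:
  t   CF        PV=CF/(1+0.014)^t    t·PV
  1       462.50       456.1144       456.1144
  2       462.50       449.8170       899.6339
  3       462.50       443.6065     1,330.8194
  4       462.50       437.4817     1,749.9269
  5       462.50       431.4415     2,157.2077
  6    10,462.50     9,625.1552    57,750.9312
  Σ                 11,843.6163    64,344.6336
P = 11,843.6163; Macaulay duration = 64,344.6336 / 11,843.6163 = 5.43285 half-year periods = 2.71643 years.
Modified duration = D_Mac / (1 + y) = 2.71643 / 1.014 = 2.67892 years.

2.6789 years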